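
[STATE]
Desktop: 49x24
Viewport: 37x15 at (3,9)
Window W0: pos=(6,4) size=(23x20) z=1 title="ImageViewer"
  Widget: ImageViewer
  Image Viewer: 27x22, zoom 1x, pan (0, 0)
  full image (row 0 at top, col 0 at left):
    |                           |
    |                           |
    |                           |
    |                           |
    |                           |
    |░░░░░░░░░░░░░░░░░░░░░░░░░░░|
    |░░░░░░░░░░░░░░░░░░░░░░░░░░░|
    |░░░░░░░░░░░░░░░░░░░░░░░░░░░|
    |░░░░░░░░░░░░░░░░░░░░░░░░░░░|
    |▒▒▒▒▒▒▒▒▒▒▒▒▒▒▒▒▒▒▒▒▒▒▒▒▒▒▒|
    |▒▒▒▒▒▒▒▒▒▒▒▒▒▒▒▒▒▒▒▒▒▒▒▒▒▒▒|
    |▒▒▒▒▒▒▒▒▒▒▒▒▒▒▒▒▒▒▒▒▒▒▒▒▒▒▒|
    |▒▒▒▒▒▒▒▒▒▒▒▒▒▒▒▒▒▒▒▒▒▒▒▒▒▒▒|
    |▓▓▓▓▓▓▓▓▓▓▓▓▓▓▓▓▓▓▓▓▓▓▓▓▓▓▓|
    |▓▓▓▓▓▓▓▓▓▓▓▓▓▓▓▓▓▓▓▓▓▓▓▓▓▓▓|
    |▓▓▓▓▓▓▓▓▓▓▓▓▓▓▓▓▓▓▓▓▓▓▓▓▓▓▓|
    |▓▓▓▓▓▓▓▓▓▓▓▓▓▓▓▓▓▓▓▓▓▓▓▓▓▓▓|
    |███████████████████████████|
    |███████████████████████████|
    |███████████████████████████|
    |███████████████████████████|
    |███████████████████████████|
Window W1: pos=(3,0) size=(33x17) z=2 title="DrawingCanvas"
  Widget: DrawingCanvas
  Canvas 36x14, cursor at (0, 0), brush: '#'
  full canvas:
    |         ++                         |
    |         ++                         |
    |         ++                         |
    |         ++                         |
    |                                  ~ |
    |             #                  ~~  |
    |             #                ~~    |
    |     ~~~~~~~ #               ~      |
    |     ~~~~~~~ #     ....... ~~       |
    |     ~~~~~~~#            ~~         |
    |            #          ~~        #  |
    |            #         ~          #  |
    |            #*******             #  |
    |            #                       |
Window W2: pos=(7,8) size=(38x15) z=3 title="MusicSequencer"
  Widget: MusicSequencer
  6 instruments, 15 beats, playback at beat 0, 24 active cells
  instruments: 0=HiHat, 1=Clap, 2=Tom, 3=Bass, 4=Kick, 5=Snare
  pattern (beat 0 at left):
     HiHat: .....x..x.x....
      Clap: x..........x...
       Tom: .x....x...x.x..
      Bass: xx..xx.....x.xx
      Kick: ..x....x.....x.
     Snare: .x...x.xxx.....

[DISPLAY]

┃   ┃ MusicSequencer                 
┃   ┠────────────────────────────────
┃   ┃      ▼12345678901234           
┃   ┃ HiHat·····█··█·█····           
┃   ┃  Clap█··········█···           
┃   ┃   Tom·█····█···█·█··           
┃   ┃  Bass██··██·····█·██           
┗━━━┃  Kick··█····█·····█·           
   ┃┃ Snare·█···█·███·····           
   ┃┃                                
   ┃┃                                
   ┃┃                                
   ┃┃                                
   ┃┗━━━━━━━━━━━━━━━━━━━━━━━━━━━━━━━━
   ┗━━━━━━━━━━━━━━━━━━━━━┛           


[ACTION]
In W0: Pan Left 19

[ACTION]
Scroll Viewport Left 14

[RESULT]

   ┃   ┃ MusicSequencer              
   ┃   ┠─────────────────────────────
   ┃   ┃      ▼12345678901234        
   ┃   ┃ HiHat·····█··█·█····        
   ┃   ┃  Clap█··········█···        
   ┃   ┃   Tom·█····█···█·█··        
   ┃   ┃  Bass██··██·····█·██        
   ┗━━━┃  Kick··█····█·····█·        
      ┃┃ Snare·█···█·███·····        
      ┃┃                             
      ┃┃                             
      ┃┃                             
      ┃┃                             
      ┃┗━━━━━━━━━━━━━━━━━━━━━━━━━━━━━
      ┗━━━━━━━━━━━━━━━━━━━━━┛        


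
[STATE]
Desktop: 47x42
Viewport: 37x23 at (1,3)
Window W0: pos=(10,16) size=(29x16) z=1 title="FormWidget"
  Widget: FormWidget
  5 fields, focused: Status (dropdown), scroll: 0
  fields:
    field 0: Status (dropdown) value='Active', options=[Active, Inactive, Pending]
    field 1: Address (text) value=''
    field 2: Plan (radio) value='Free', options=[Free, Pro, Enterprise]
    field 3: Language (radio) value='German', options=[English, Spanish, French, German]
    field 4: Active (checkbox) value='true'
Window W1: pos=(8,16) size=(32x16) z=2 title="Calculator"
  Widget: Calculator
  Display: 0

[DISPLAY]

                                     
                                     
                                     
                                     
                                     
                                     
                                     
                                     
                                     
                                     
                                     
                                     
                                     
       ┏━━━━━━━━━━━━━━━━━━━━━━━━━━━━━
       ┃ Calculator                  
       ┠─────────────────────────────
       ┃                             
       ┃┌───┬───┬───┬───┐            
       ┃│ 7 │ 8 │ 9 │ ÷ │            
       ┃├───┼───┼───┼───┤            
       ┃│ 4 │ 5 │ 6 │ × │            
       ┃├───┼───┼───┼───┤            
       ┃│ 1 │ 2 │ 3 │ - │            


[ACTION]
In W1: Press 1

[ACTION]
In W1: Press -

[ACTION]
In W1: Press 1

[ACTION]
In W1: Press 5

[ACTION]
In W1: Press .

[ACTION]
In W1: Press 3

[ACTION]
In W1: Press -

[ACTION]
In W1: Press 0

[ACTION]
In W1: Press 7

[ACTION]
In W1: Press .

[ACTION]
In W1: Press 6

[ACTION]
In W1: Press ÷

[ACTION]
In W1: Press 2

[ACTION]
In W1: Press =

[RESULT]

                                     
                                     
                                     
                                     
                                     
                                     
                                     
                                     
                                     
                                     
                                     
                                     
                                     
       ┏━━━━━━━━━━━━━━━━━━━━━━━━━━━━━
       ┃ Calculator                  
       ┠─────────────────────────────
       ┃                        -10.9
       ┃┌───┬───┬───┬───┐            
       ┃│ 7 │ 8 │ 9 │ ÷ │            
       ┃├───┼───┼───┼───┤            
       ┃│ 4 │ 5 │ 6 │ × │            
       ┃├───┼───┼───┼───┤            
       ┃│ 1 │ 2 │ 3 │ - │            


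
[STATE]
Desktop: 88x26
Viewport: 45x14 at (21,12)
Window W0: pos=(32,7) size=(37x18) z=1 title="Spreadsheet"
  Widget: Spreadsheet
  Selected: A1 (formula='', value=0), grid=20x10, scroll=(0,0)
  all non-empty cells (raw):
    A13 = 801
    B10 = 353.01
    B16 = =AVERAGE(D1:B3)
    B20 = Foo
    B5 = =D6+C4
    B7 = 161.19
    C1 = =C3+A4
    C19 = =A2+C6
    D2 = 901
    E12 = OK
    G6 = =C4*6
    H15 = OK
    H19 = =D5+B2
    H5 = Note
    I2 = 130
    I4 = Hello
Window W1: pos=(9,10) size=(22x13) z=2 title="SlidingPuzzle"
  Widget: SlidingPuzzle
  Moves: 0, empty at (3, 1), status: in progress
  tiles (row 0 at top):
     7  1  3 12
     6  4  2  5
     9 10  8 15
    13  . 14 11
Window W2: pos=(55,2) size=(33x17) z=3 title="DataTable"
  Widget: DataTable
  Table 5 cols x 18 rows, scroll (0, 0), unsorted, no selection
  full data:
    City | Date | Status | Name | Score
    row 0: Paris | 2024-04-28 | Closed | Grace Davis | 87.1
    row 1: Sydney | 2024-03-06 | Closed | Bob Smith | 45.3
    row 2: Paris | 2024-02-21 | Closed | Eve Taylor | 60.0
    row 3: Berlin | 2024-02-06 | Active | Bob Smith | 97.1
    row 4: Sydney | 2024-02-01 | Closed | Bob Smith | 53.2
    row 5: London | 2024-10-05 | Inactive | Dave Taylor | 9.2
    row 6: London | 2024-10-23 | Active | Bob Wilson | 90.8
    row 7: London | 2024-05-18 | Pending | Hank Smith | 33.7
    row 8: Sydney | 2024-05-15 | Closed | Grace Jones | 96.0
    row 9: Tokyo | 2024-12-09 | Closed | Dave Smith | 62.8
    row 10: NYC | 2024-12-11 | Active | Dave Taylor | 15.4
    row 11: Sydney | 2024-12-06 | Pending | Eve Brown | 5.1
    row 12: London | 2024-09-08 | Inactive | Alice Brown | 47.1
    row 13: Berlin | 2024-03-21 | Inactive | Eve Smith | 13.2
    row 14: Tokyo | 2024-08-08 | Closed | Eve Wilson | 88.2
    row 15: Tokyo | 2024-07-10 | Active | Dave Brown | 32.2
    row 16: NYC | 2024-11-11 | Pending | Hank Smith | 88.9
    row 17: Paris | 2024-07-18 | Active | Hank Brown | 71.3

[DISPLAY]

─────────┨ ┃----------------------┃London│202
────┬────┃ ┃  1      [0]       0  ┃London│202
  3 │ 12 ┃ ┃  2        0       0  ┃London│202
────┼────┃ ┃  3        0       0  ┃Sydney│202
  2 │  5 ┃ ┃  4        0       0  ┃Tokyo │202
────┼────┃ ┃  5        0       0  ┃NYC   │202
  8 │ 15 ┃ ┃  6        0       0  ┗━━━━━━━━━━
────┼────┃ ┃  7        0  161.19       0     
 14 │ 11 ┃ ┃  8        0       0       0     
────┴────┃ ┃  9        0       0       0     
━━━━━━━━━┛ ┃ 10        0  353.01       0     
           ┃ 11        0       0       0     
           ┗━━━━━━━━━━━━━━━━━━━━━━━━━━━━━━━━━
                                             


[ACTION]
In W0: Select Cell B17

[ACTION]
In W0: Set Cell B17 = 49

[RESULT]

─────────┨ ┃----------------------┃London│202
────┬────┃ ┃  1        0       0  ┃London│202
  3 │ 12 ┃ ┃  2        0       0  ┃London│202
────┼────┃ ┃  3        0       0  ┃Sydney│202
  2 │  5 ┃ ┃  4        0       0  ┃Tokyo │202
────┼────┃ ┃  5        0       0  ┃NYC   │202
  8 │ 15 ┃ ┃  6        0       0  ┗━━━━━━━━━━
────┼────┃ ┃  7        0  161.19       0     
 14 │ 11 ┃ ┃  8        0       0       0     
────┴────┃ ┃  9        0       0       0     
━━━━━━━━━┛ ┃ 10        0  353.01       0     
           ┃ 11        0       0       0     
           ┗━━━━━━━━━━━━━━━━━━━━━━━━━━━━━━━━━
                                             


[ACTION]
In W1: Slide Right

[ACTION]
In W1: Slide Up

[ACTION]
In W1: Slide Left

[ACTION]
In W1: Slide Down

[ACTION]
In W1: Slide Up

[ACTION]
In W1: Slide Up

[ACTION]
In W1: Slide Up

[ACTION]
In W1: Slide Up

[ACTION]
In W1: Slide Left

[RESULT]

─────────┨ ┃----------------------┃London│202
────┬────┃ ┃  1        0       0  ┃London│202
  3 │ 12 ┃ ┃  2        0       0  ┃London│202
────┼────┃ ┃  3        0       0  ┃Sydney│202
  2 │  5 ┃ ┃  4        0       0  ┃Tokyo │202
────┼────┃ ┃  5        0       0  ┃NYC   │202
  8 │ 15 ┃ ┃  6        0       0  ┗━━━━━━━━━━
────┼────┃ ┃  7        0  161.19       0     
    │ 11 ┃ ┃  8        0       0       0     
────┴────┃ ┃  9        0       0       0     
━━━━━━━━━┛ ┃ 10        0  353.01       0     
           ┃ 11        0       0       0     
           ┗━━━━━━━━━━━━━━━━━━━━━━━━━━━━━━━━━
                                             


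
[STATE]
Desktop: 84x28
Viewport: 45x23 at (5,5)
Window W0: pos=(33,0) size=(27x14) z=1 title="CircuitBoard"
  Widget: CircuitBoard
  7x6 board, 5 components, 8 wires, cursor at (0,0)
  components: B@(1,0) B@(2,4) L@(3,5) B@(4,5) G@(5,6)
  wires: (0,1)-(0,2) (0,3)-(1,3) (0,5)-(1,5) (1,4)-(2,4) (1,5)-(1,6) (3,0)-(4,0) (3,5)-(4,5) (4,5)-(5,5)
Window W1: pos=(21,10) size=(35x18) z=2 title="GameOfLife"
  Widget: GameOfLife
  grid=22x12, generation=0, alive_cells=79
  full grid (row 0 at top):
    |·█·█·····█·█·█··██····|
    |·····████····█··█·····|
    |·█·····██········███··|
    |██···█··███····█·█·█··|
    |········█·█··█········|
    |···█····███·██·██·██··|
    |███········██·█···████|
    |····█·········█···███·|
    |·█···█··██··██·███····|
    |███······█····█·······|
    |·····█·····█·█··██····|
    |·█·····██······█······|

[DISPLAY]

                            ┃                
                            ┃1   B           
                            ┃                
                            ┃2               
                            ┃                
                ┏━━━━━━━━━━━━━━━━━━━━━━━━━━━━
                ┃ GameOfLife                 
                ┠────────────────────────────
                ┃Gen: 0                      
                ┃·█·█·····█·█·█··██····      
                ┃·····████····█··█·····      
                ┃·█·····██········███··      
                ┃██···█··███····█·█·█··      
                ┃········█·█··█········      
                ┃···█····███·██·██·██··      
                ┃███········██·█···████      
                ┃····█·········█···███·      
                ┃·█···█··██··██·███····      
                ┃███······█····█·······      
                ┃·····█·····█·█··██····      
                ┃·█·····██······█······      
                ┃                            
                ┗━━━━━━━━━━━━━━━━━━━━━━━━━━━━


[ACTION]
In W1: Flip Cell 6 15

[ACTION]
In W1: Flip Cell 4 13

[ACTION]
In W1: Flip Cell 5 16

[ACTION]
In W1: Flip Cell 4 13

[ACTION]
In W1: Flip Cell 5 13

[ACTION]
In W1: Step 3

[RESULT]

                            ┃                
                            ┃1   B           
                            ┃                
                            ┃2               
                            ┃                
                ┏━━━━━━━━━━━━━━━━━━━━━━━━━━━━
                ┃ GameOfLife                 
                ┠────────────────────────────
                ┃Gen: 3                      
                ┃·····██·█·······██····      
                ┃·█···██·█·······█·█···      
                ┃█·█············█···█··      
                ┃█·█············█·█·██·      
                ┃█·█······███···█···██·      
                ┃██·█····█·█·█·█··██···      
                ┃███·····███···████····      
                ┃········██············      
                ┃·······███··████████··      
                ┃··██···███···█····█···      
                ┃···············█·█····      
                ┃···············█······      
                ┃                            
                ┗━━━━━━━━━━━━━━━━━━━━━━━━━━━━


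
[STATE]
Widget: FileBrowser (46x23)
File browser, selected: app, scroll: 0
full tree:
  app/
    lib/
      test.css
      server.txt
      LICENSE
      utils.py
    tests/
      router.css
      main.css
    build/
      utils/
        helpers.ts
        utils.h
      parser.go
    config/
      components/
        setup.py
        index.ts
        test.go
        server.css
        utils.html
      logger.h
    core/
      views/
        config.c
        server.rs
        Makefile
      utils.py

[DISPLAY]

> [-] app/                                    
    [+] lib/                                  
    [+] tests/                                
    [+] build/                                
    [+] config/                               
    [+] core/                                 
                                              
                                              
                                              
                                              
                                              
                                              
                                              
                                              
                                              
                                              
                                              
                                              
                                              
                                              
                                              
                                              
                                              


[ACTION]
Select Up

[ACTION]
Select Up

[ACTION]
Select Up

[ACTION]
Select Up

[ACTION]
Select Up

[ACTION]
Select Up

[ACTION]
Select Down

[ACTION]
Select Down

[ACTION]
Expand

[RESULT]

  [-] app/                                    
    [+] lib/                                  
  > [-] tests/                                
      router.css                              
      main.css                                
    [+] build/                                
    [+] config/                               
    [+] core/                                 
                                              
                                              
                                              
                                              
                                              
                                              
                                              
                                              
                                              
                                              
                                              
                                              
                                              
                                              
                                              


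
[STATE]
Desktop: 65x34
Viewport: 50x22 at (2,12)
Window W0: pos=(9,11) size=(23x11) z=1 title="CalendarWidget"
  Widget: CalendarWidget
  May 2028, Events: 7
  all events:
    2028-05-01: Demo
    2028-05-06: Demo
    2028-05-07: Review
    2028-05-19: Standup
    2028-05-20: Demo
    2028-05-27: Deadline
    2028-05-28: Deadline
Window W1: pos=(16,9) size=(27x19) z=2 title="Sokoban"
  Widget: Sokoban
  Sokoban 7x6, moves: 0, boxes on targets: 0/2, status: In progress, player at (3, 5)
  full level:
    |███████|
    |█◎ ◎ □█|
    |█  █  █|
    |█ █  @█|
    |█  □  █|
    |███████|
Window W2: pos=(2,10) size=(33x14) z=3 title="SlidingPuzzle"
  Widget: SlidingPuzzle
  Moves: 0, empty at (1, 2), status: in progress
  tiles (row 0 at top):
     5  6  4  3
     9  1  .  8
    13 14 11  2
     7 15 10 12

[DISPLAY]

┠───────────────────────────────┨       ┃         
┃┌────┬────┬────┬────┐          ┃       ┃         
┃│  5 │  6 │  4 │  3 │          ┃       ┃         
┃├────┼────┼────┼────┤          ┃       ┃         
┃│  9 │  1 │    │  8 │          ┃       ┃         
┃├────┼────┼────┼────┤          ┃       ┃         
┃│ 13 │ 14 │ 11 │  2 │          ┃       ┃         
┃├────┼────┼────┼────┤          ┃       ┃         
┃│  7 │ 15 │ 10 │ 12 │          ┃       ┃         
┃└────┴────┴────┴────┘          ┃       ┃         
┃Moves: 0                       ┃       ┃         
┗━━━━━━━━━━━━━━━━━━━━━━━━━━━━━━━┛       ┃         
              ┃                         ┃         
              ┃                         ┃         
              ┃                         ┃         
              ┗━━━━━━━━━━━━━━━━━━━━━━━━━┛         
                                                  
                                                  
                                                  
                                                  
                                                  
                                                  


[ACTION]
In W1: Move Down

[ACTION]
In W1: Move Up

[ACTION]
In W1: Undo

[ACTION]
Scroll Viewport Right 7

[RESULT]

─────────────────────────┨       ┃                
────┬────┬────┐          ┃       ┃                
  6 │  4 │  3 │          ┃       ┃                
────┼────┼────┤          ┃       ┃                
  1 │    │  8 │          ┃       ┃                
────┼────┼────┤          ┃       ┃                
 14 │ 11 │  2 │          ┃       ┃                
────┼────┼────┤          ┃       ┃                
 15 │ 10 │ 12 │          ┃       ┃                
────┴────┴────┘          ┃       ┃                
 0                       ┃       ┃                
━━━━━━━━━━━━━━━━━━━━━━━━━┛       ┃                
       ┃                         ┃                
       ┃                         ┃                
       ┃                         ┃                
       ┗━━━━━━━━━━━━━━━━━━━━━━━━━┛                
                                                  
                                                  
                                                  
                                                  
                                                  
                                                  


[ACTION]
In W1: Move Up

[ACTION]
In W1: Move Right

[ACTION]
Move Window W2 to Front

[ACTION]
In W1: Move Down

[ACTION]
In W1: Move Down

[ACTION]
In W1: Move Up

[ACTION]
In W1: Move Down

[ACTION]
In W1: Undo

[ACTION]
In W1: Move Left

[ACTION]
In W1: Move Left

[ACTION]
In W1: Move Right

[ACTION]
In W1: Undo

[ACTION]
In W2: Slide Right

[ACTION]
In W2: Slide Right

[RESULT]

─────────────────────────┨       ┃                
────┬────┬────┐          ┃       ┃                
  6 │  4 │  3 │          ┃       ┃                
────┼────┼────┤          ┃       ┃                
  9 │  1 │  8 │          ┃       ┃                
────┼────┼────┤          ┃       ┃                
 14 │ 11 │  2 │          ┃       ┃                
────┼────┼────┤          ┃       ┃                
 15 │ 10 │ 12 │          ┃       ┃                
────┴────┴────┘          ┃       ┃                
 2                       ┃       ┃                
━━━━━━━━━━━━━━━━━━━━━━━━━┛       ┃                
       ┃                         ┃                
       ┃                         ┃                
       ┃                         ┃                
       ┗━━━━━━━━━━━━━━━━━━━━━━━━━┛                
                                                  
                                                  
                                                  
                                                  
                                                  
                                                  


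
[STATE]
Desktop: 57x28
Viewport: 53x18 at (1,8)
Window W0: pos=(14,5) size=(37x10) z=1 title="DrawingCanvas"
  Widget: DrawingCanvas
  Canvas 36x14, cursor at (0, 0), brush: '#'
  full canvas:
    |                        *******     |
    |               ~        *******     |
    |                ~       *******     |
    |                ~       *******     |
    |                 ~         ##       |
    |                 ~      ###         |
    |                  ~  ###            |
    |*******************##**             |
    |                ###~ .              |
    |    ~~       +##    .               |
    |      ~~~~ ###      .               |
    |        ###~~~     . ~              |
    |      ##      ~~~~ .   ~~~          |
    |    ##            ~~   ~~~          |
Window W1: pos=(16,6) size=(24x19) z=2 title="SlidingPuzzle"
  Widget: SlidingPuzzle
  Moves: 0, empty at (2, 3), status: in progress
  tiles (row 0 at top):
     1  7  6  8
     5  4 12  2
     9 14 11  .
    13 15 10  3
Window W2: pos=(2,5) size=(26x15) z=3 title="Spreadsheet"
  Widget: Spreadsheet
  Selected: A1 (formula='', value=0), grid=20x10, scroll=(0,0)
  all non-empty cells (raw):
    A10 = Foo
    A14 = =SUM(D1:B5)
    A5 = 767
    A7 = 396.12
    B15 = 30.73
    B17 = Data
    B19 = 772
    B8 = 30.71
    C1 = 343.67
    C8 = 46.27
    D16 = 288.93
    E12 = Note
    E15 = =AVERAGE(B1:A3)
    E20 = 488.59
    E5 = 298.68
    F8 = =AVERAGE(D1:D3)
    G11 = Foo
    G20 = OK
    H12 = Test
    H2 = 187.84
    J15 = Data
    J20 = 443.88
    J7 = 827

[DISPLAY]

 ┃A1:                     ┃───────────┨******    ┃   
 ┃       A       B       C┃────┬────┐ ┃******    ┃   
 ┃------------------------┃  6 │  8 │ ┃******    ┃   
 ┃  1      [0]       0  34┃────┼────┤ ┃******    ┃   
 ┃  2        0       0    ┃ 12 │  2 │ ┃  ##      ┃   
 ┃  3        0       0    ┃────┼────┤ ┃##        ┃   
 ┃  4        0       0    ┃ 11 │    │ ┃━━━━━━━━━━┛   
 ┃  5      767       0    ┃────┼────┤ ┃              
 ┃  6        0       0    ┃ 10 │  3 │ ┃              
 ┃  7   396.12       0    ┃────┴────┘ ┃              
 ┃  8        0   30.71   4┃           ┃              
 ┗━━━━━━━━━━━━━━━━━━━━━━━━┛           ┃              
               ┃                      ┃              
               ┃                      ┃              
               ┃                      ┃              
               ┃                      ┃              
               ┗━━━━━━━━━━━━━━━━━━━━━━┛              
                                                     


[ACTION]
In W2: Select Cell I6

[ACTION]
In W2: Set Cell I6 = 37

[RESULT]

 ┃I6: 37                  ┃───────────┨******    ┃   
 ┃       A       B       C┃────┬────┐ ┃******    ┃   
 ┃------------------------┃  6 │  8 │ ┃******    ┃   
 ┃  1        0       0  34┃────┼────┤ ┃******    ┃   
 ┃  2        0       0    ┃ 12 │  2 │ ┃  ##      ┃   
 ┃  3        0       0    ┃────┼────┤ ┃##        ┃   
 ┃  4        0       0    ┃ 11 │    │ ┃━━━━━━━━━━┛   
 ┃  5      767       0    ┃────┼────┤ ┃              
 ┃  6        0       0    ┃ 10 │  3 │ ┃              
 ┃  7   396.12       0    ┃────┴────┘ ┃              
 ┃  8        0   30.71   4┃           ┃              
 ┗━━━━━━━━━━━━━━━━━━━━━━━━┛           ┃              
               ┃                      ┃              
               ┃                      ┃              
               ┃                      ┃              
               ┃                      ┃              
               ┗━━━━━━━━━━━━━━━━━━━━━━┛              
                                                     


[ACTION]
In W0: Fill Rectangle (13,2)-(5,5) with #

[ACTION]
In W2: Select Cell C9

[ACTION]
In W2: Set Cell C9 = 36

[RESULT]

 ┃C9: 36                  ┃───────────┨******    ┃   
 ┃       A       B       C┃────┬────┐ ┃******    ┃   
 ┃------------------------┃  6 │  8 │ ┃******    ┃   
 ┃  1        0       0  34┃────┼────┤ ┃******    ┃   
 ┃  2        0       0    ┃ 12 │  2 │ ┃  ##      ┃   
 ┃  3        0       0    ┃────┼────┤ ┃##        ┃   
 ┃  4        0       0    ┃ 11 │    │ ┃━━━━━━━━━━┛   
 ┃  5      767       0    ┃────┼────┤ ┃              
 ┃  6        0       0    ┃ 10 │  3 │ ┃              
 ┃  7   396.12       0    ┃────┴────┘ ┃              
 ┃  8        0   30.71   4┃           ┃              
 ┗━━━━━━━━━━━━━━━━━━━━━━━━┛           ┃              
               ┃                      ┃              
               ┃                      ┃              
               ┃                      ┃              
               ┃                      ┃              
               ┗━━━━━━━━━━━━━━━━━━━━━━┛              
                                                     


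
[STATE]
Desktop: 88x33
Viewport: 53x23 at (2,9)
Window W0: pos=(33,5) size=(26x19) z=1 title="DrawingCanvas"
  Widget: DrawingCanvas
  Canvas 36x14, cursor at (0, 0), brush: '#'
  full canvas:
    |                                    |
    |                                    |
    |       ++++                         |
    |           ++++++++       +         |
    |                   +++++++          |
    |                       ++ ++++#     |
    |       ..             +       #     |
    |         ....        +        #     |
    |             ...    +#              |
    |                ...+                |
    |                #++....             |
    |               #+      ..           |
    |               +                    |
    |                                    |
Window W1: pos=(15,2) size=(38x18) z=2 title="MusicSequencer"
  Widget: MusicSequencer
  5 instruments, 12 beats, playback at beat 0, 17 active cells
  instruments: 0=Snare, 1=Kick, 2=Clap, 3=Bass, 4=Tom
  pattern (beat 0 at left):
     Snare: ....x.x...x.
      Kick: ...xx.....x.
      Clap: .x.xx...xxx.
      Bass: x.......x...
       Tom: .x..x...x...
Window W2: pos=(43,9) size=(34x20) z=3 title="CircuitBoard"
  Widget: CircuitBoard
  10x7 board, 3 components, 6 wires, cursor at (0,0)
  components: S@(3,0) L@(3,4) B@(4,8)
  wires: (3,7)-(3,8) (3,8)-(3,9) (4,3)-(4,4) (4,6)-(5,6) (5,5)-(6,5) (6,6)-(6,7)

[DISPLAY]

             ┃  Bass█·······█···         ┏━━━━━━━━━━━
             ┃   Tom·█··█···█···         ┃ CircuitBoa
             ┃                           ┠───────────
             ┃                           ┃   0 1 2 3 
             ┃                           ┃0  [.]     
             ┃                           ┃           
             ┃                           ┃1          
             ┃                           ┃           
             ┃                           ┃2          
             ┃                           ┃           
             ┗━━━━━━━━━━━━━━━━━━━━━━━━━━━┃3   S      
                               ┃         ┃           
                               ┃         ┃4          
                               ┃         ┃           
                               ┗━━━━━━━━━┃5          
                                         ┃           
                                         ┃6          
                                         ┃Cursor: (0,
                                         ┃           
                                         ┗━━━━━━━━━━━
                                                     
                                                     
                                                     


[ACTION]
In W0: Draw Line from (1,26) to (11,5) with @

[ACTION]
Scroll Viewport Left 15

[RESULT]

               ┃  Bass█·······█···         ┏━━━━━━━━━
               ┃   Tom·█··█···█···         ┃ CircuitB
               ┃                           ┠─────────
               ┃                           ┃   0 1 2 
               ┃                           ┃0  [.]   
               ┃                           ┃         
               ┃                           ┃1        
               ┃                           ┃         
               ┃                           ┃2        
               ┃                           ┃         
               ┗━━━━━━━━━━━━━━━━━━━━━━━━━━━┃3   S    
                                 ┃         ┃         
                                 ┃         ┃4        
                                 ┃         ┃         
                                 ┗━━━━━━━━━┃5        
                                           ┃         
                                           ┃6        
                                           ┃Cursor: (
                                           ┃         
                                           ┗━━━━━━━━━
                                                     
                                                     
                                                     


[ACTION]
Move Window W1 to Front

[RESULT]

               ┃  Bass█·······█···                  ┃
               ┃   Tom·█··█···█···                  ┃
               ┃                                    ┃
               ┃                                    ┃
               ┃                                    ┃
               ┃                                    ┃
               ┃                                    ┃
               ┃                                    ┃
               ┃                                    ┃
               ┃                                    ┃
               ┗━━━━━━━━━━━━━━━━━━━━━━━━━━━━━━━━━━━━┛
                                 ┃         ┃         
                                 ┃         ┃4        
                                 ┃         ┃         
                                 ┗━━━━━━━━━┃5        
                                           ┃         
                                           ┃6        
                                           ┃Cursor: (
                                           ┃         
                                           ┗━━━━━━━━━
                                                     
                                                     
                                                     


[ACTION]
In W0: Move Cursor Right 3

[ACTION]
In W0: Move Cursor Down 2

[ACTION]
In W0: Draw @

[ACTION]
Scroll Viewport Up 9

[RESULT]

                                                     
                                                     
               ┏━━━━━━━━━━━━━━━━━━━━━━━━━━━━━━━━━━━━┓
               ┃ MusicSequencer                     ┃
               ┠────────────────────────────────────┨
               ┃      ▼12345678901                  ┃
               ┃ Snare····█·█···█·                  ┃
               ┃  Kick···██·····█·                  ┃
               ┃  Clap·█·██···███·                  ┃
               ┃  Bass█·······█···                  ┃
               ┃   Tom·█··█···█···                  ┃
               ┃                                    ┃
               ┃                                    ┃
               ┃                                    ┃
               ┃                                    ┃
               ┃                                    ┃
               ┃                                    ┃
               ┃                                    ┃
               ┃                                    ┃
               ┗━━━━━━━━━━━━━━━━━━━━━━━━━━━━━━━━━━━━┛
                                 ┃         ┃         
                                 ┃         ┃4        
                                 ┃         ┃         


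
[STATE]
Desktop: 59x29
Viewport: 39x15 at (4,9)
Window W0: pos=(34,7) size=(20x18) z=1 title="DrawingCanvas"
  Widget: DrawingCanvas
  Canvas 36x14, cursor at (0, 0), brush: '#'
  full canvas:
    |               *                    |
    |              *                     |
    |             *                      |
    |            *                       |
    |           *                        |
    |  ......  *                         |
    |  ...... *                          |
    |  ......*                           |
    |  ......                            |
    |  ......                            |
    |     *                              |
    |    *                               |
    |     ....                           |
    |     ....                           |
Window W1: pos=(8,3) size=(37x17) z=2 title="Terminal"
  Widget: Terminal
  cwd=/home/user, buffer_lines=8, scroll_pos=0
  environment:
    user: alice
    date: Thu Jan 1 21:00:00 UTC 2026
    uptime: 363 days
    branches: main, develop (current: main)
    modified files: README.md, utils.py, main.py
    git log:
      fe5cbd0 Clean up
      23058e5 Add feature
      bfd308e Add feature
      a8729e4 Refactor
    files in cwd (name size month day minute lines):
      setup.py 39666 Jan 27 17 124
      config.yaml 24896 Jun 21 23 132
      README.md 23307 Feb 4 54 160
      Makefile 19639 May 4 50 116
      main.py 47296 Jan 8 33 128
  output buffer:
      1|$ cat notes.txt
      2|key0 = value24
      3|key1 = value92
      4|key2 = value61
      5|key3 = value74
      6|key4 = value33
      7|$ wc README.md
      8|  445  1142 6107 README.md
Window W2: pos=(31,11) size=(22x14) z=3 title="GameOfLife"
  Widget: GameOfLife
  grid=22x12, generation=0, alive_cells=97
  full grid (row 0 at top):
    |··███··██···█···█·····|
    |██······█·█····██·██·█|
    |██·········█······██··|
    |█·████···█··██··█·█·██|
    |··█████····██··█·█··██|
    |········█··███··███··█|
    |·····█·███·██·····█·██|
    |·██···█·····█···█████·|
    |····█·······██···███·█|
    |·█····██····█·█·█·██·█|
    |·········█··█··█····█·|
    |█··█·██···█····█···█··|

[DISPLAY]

    ┃key2 = value61                    
    ┃key3 = value74                    
    ┃key4 = value33        ┏━━━━━━━━━━━
    ┃$ wc README.md        ┃ GameOfLife
    ┃  445  1142 6107 READM┠───────────
    ┃$ █                   ┃Gen: 0     
    ┃                      ┃█······█·█·
    ┃                      ┃█·········█
    ┃                      ┃·████···█··
    ┃                      ┃·█████····█
    ┗━━━━━━━━━━━━━━━━━━━━━━┃·······█··█
                           ┃····█·███·█
                           ┃██···█·····
                           ┃···█·······
                           ┃█····██····


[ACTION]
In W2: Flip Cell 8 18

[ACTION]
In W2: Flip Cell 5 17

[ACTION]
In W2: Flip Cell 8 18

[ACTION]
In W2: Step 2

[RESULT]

    ┃key2 = value61                    
    ┃key3 = value74                    
    ┃key4 = value33        ┏━━━━━━━━━━━
    ┃$ wc README.md        ┃ GameOfLife
    ┃  445  1142 6107 READM┠───────────
    ┃$ █                   ┃Gen: 2     
    ┃                      ┃█·····█···█
    ┃                      ┃··██··█····
    ┃                      ┃███·█······
    ┃                      ┃██····█··█·
    ┗━━━━━━━━━━━━━━━━━━━━━━┃·█···█·····
                           ┃····█····█·
                           ┃·········██
                           ┃····█··█··█
                           ┃····█·█··█·
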